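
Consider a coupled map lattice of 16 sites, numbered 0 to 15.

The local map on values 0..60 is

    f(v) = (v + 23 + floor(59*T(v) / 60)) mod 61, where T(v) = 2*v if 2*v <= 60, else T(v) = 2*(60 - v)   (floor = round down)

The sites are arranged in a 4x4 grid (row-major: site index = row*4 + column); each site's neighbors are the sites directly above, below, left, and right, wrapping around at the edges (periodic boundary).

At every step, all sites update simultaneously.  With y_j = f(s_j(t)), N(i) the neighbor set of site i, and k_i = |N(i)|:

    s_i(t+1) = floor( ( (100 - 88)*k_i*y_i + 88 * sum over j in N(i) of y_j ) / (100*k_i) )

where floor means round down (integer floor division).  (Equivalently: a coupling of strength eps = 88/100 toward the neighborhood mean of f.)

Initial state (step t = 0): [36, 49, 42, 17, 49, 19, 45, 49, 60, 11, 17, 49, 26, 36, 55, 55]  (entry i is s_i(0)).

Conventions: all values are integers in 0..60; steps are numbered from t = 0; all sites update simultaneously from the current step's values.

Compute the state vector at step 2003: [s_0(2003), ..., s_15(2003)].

Simulating step by step:
t=0: [36, 49, 42, 17, 49, 19, 45, 49, 60, 11, 17, 49, 26, 36, 55, 55]
t=1: [30, 36, 28, 32, 29, 36, 26, 28, 37, 27, 34, 24, 35, 38, 29, 27]
t=2: [47, 45, 45, 46, 46, 43, 44, 42, 42, 44, 41, 43, 45, 44, 44, 43]
t=3: [35, 36, 36, 36, 37, 36, 38, 36, 36, 38, 37, 38, 36, 36, 37, 36]
t=4: [44, 45, 44, 45, 45, 43, 44, 43, 43, 44, 43, 44, 45, 44, 44, 44]
t=5: [36, 37, 36, 37, 37, 36, 37, 36, 36, 37, 37, 37, 37, 36, 37, 36]
t=6: [44, 44, 44, 44, 44, 44, 44, 44, 44, 44, 44, 44, 44, 44, 44, 44]
t=7: [37, 37, 37, 37, 37, 37, 37, 37, 37, 37, 37, 37, 37, 37, 37, 37]
t=8: [44, 44, 44, 44, 44, 44, 44, 44, 44, 44, 44, 44, 44, 44, 44, 44]

Answer: [37, 37, 37, 37, 37, 37, 37, 37, 37, 37, 37, 37, 37, 37, 37, 37]
Key observation: The state at step 6, [44, 44, 44, 44, 44, 44, 44, 44, 44, 44, 44, 44, 44, 44, 44, 44], reappears at step 8: the system is in a cycle of period 2 from step 6 on.  Therefore the state at step 2003 equals the state at step 6 + ((2003 - 6) mod 2) = 7, which is [37, 37, 37, 37, 37, 37, 37, 37, 37, 37, 37, 37, 37, 37, 37, 37].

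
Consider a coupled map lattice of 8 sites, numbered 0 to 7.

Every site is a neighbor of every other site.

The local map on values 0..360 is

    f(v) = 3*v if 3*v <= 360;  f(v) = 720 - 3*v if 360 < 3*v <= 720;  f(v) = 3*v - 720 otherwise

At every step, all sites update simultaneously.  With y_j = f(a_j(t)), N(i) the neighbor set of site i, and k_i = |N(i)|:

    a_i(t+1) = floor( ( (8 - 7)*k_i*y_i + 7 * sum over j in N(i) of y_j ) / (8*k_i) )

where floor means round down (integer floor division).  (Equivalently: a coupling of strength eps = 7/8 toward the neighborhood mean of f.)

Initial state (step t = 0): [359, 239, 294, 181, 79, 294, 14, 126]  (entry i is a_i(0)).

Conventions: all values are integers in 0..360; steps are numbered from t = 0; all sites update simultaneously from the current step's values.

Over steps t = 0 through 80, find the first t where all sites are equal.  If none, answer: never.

Answer: 1
Key observation: Synchronization is absorbing here: once all sites are equal they stay equal, and step 1 is the first all-equal step.

Derivation:
t=0: [359, 239, 294, 181, 79, 294, 14, 126]  (not all equal)
t=1: [185, 185, 185, 185, 185, 185, 185, 185]  (all equal)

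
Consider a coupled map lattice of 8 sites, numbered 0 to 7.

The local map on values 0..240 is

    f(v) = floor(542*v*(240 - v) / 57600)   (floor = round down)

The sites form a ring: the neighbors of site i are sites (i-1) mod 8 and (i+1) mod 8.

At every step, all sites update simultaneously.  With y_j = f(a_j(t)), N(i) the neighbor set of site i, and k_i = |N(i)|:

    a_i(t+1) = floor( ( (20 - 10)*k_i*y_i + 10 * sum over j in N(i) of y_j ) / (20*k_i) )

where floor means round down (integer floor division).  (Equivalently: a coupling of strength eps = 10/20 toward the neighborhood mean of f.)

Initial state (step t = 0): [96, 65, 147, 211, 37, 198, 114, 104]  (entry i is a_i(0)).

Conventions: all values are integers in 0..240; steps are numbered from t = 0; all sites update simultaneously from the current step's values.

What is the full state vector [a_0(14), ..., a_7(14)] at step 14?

Answer: [133, 133, 133, 133, 133, 133, 133, 133]

Derivation:
t=0: [96, 65, 147, 211, 37, 198, 114, 104]
t=1: [125, 118, 105, 78, 68, 90, 120, 132]
t=2: [134, 134, 129, 119, 116, 124, 132, 134]
t=3: [133, 133, 134, 134, 135, 134, 134, 133]
t=4: [133, 133, 133, 133, 133, 133, 133, 133]
t=5: [133, 133, 133, 133, 133, 133, 133, 133]
t=6: [133, 133, 133, 133, 133, 133, 133, 133]
t=7: [133, 133, 133, 133, 133, 133, 133, 133]
t=8: [133, 133, 133, 133, 133, 133, 133, 133]
t=9: [133, 133, 133, 133, 133, 133, 133, 133]
t=10: [133, 133, 133, 133, 133, 133, 133, 133]
t=11: [133, 133, 133, 133, 133, 133, 133, 133]
t=12: [133, 133, 133, 133, 133, 133, 133, 133]
t=13: [133, 133, 133, 133, 133, 133, 133, 133]
t=14: [133, 133, 133, 133, 133, 133, 133, 133]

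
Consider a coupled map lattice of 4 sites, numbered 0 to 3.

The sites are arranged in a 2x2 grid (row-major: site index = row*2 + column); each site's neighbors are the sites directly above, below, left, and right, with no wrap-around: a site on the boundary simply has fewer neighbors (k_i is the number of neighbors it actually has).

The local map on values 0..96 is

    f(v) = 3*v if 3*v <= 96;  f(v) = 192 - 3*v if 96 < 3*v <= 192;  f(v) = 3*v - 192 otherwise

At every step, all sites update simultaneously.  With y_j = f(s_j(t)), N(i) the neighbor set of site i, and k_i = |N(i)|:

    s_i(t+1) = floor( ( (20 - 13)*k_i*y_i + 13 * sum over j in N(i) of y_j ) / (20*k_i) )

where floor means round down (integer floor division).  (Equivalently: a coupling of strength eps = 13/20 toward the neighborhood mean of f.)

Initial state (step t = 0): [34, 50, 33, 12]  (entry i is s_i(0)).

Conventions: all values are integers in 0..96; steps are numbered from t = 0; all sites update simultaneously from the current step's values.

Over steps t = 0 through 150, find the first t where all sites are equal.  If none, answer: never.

Simulating step by step:
t=0: [34, 50, 33, 12]  (not all equal)
t=1: [75, 55, 73, 56]  (not all equal)
t=2: [29, 27, 27, 25]  (not all equal)
t=3: [83, 81, 81, 78]  (not all equal)
t=4: [53, 50, 50, 47]  (not all equal)
t=5: [38, 42, 42, 45]  (not all equal)
t=6: [70, 66, 66, 62]  (not all equal)
t=7: [10, 9, 9, 6]  (not all equal)
t=8: [28, 25, 25, 23]  (not all equal)
t=9: [78, 75, 75, 72]  (not all equal)
t=10: [36, 33, 33, 29]  (not all equal)
t=11: [89, 88, 88, 90]  (not all equal)
t=12: [73, 74, 74, 74]  (not all equal)
t=13: [28, 29, 29, 30]  (not all equal)
t=14: [85, 87, 87, 88]  (not all equal)
t=15: [66, 68, 68, 70]  (not all equal)
t=16: [9, 12, 12, 14]  (not all equal)
t=17: [32, 35, 35, 38]  (not all equal)
t=18: [90, 87, 87, 83]  (not all equal)
t=19: [72, 68, 68, 64]  (not all equal)
t=20: [16, 12, 12, 7]  (not all equal)
t=21: [40, 35, 35, 30]  (not all equal)
t=22: [81, 83, 83, 88]  (not all equal)
t=23: [54, 59, 59, 62]  (not all equal)
t=24: [20, 16, 16, 11]  (not all equal)
t=25: [52, 47, 47, 42]  (not all equal)
t=26: [45, 51, 51, 56]  (not all equal)
t=27: [45, 39, 39, 33]  (not all equal)
t=28: [68, 75, 75, 81]  (not all equal)
t=29: [25, 32, 32, 39]  (not all equal)
t=30: [88, 82, 82, 88]  (not all equal)
t=31: [60, 65, 65, 60]  (not all equal)
t=32: [6, 8, 8, 6]  (not all equal)
t=33: [21, 20, 20, 21]  (not all equal)
t=34: [61, 61, 61, 61]  (all equal)

Answer: 34
Key observation: Synchronization is absorbing here: once all sites are equal they stay equal, and step 34 is the first all-equal step.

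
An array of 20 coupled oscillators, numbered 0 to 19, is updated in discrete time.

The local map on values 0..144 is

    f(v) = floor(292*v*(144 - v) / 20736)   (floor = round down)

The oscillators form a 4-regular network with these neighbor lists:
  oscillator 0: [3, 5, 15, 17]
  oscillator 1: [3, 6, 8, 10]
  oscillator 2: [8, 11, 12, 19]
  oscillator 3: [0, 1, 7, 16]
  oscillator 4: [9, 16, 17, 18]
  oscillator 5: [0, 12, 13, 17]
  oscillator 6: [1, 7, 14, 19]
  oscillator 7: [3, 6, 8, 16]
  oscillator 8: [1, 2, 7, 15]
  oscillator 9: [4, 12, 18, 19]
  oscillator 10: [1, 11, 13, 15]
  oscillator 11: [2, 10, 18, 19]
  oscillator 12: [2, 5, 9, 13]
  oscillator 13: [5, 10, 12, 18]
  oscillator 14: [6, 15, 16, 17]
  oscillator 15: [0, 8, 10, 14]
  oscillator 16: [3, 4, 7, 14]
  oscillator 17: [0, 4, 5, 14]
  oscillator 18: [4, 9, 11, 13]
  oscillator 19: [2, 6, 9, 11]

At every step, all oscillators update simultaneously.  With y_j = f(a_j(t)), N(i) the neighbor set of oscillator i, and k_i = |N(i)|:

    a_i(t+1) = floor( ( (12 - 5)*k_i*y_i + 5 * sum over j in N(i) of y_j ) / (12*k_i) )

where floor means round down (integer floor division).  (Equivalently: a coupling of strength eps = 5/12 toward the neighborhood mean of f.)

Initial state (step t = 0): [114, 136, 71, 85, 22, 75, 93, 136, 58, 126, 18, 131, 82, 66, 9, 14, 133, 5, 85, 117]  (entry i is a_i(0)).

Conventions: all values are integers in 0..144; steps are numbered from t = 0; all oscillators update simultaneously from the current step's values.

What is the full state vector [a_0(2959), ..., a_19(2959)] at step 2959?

Answer: [72, 72, 73, 72, 72, 72, 72, 72, 72, 73, 72, 73, 73, 73, 72, 72, 72, 72, 73, 72]
Key observation: The state at step 5, [72, 72, 73, 72, 72, 72, 72, 72, 72, 73, 72, 73, 73, 73, 72, 72, 72, 72, 73, 72], reappears at step 7: the system is in a cycle of period 2 from step 5 on.  Therefore the state at step 2959 equals the state at step 5 + ((2959 - 5) mod 2) = 5, which is [72, 72, 73, 72, 72, 72, 72, 72, 72, 73, 72, 73, 73, 73, 72, 72, 72, 72, 73, 72].

Derivation:
t=0: [114, 136, 71, 85, 22, 75, 93, 136, 58, 126, 18, 131, 82, 66, 9, 14, 133, 5, 85, 117]
t=1: [46, 33, 63, 51, 35, 62, 47, 32, 54, 41, 32, 36, 67, 67, 22, 31, 26, 23, 57, 45]
t=2: [60, 55, 68, 60, 52, 67, 58, 54, 62, 61, 52, 57, 70, 69, 41, 51, 46, 46, 65, 62]
t=3: [69, 68, 71, 68, 67, 70, 68, 68, 69, 70, 67, 69, 71, 71, 61, 66, 64, 64, 71, 70]
t=4: [72, 72, 72, 72, 72, 72, 71, 72, 72, 72, 72, 72, 72, 72, 71, 71, 71, 71, 72, 72]
t=5: [72, 72, 73, 72, 72, 72, 72, 72, 72, 73, 72, 73, 73, 73, 72, 72, 72, 72, 73, 72]
t=6: [73, 73, 72, 73, 72, 72, 73, 73, 72, 72, 72, 72, 72, 72, 73, 73, 73, 73, 72, 72]
t=7: [72, 72, 73, 72, 72, 72, 72, 72, 72, 73, 72, 73, 73, 73, 72, 72, 72, 72, 73, 72]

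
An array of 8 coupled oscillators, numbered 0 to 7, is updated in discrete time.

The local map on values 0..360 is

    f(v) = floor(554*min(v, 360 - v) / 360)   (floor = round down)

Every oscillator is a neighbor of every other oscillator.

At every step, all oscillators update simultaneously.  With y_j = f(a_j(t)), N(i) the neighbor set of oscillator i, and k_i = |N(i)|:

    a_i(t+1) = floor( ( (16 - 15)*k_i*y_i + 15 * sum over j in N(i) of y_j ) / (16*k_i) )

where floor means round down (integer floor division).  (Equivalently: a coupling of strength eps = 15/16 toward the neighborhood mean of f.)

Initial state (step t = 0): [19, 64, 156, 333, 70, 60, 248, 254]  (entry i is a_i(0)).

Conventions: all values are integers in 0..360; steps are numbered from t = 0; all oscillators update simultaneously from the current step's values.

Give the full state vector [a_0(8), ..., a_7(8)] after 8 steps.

Answer: [269, 269, 269, 269, 269, 269, 269, 269]

Derivation:
t=0: [19, 64, 156, 333, 70, 60, 248, 254]
t=1: [124, 119, 109, 123, 118, 119, 113, 114]
t=2: [179, 179, 181, 179, 180, 179, 180, 180]
t=3: [275, 275, 275, 275, 275, 275, 275, 275]
t=4: [130, 130, 130, 130, 130, 130, 130, 130]
t=5: [200, 200, 200, 200, 200, 200, 200, 200]
t=6: [246, 246, 246, 246, 246, 246, 246, 246]
t=7: [175, 175, 175, 175, 175, 175, 175, 175]
t=8: [269, 269, 269, 269, 269, 269, 269, 269]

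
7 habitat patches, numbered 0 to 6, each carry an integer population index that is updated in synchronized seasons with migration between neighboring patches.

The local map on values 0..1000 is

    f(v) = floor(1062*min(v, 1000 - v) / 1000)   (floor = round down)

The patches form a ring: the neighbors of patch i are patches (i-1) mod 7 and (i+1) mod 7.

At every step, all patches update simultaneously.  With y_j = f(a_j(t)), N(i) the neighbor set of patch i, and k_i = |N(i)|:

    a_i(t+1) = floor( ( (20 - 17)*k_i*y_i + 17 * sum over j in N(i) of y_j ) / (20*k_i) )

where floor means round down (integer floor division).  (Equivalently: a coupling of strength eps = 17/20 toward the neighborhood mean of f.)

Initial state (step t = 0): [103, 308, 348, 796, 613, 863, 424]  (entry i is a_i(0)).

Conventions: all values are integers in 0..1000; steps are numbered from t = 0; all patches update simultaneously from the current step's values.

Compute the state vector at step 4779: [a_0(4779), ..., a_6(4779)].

Simulating step by step:
t=0: [103, 308, 348, 796, 613, 863, 424]
t=1: [346, 252, 286, 363, 214, 387, 175]
t=2: [247, 324, 322, 283, 371, 236, 357]
t=3: [346, 307, 324, 357, 292, 366, 274]
t=4: [316, 351, 351, 334, 372, 313, 364]
t=5: [372, 356, 364, 379, 350, 381, 341]
t=6: [373, 388, 389, 382, 398, 372, 393]
t=7: [411, 405, 409, 415, 403, 415, 398]
t=8: [427, 434, 434, 431, 438, 426, 435]
t=9: [459, 457, 458, 461, 456, 461, 453]
t=10: [483, 486, 486, 485, 488, 483, 486]
t=11: [515, 514, 515, 516, 514, 516, 512]
t=12: [516, 515, 515, 515, 514, 516, 515]
t=13: [514, 514, 515, 515, 514, 515, 514]
t=14: [516, 515, 515, 515, 515, 515, 515]
t=15: [514, 514, 515, 515, 515, 515, 514]
t=16: [516, 515, 515, 515, 515, 515, 515]

Answer: [514, 514, 515, 515, 515, 515, 514]
Key observation: The state at step 14, [516, 515, 515, 515, 515, 515, 515], reappears at step 16: the system is in a cycle of period 2 from step 14 on.  Therefore the state at step 4779 equals the state at step 14 + ((4779 - 14) mod 2) = 15, which is [514, 514, 515, 515, 515, 515, 514].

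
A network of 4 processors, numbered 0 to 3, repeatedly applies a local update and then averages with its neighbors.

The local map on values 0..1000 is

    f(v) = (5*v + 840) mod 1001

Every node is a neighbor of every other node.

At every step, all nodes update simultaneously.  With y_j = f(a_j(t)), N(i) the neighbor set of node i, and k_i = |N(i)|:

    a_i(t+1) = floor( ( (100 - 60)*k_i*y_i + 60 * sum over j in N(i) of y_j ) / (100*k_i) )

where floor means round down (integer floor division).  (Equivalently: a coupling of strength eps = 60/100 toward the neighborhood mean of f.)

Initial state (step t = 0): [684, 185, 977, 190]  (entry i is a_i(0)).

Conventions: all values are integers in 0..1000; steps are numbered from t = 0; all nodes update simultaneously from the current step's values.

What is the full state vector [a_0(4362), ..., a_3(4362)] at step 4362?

Answer: [244, 145, 136, 150]
Key observation: The state at step 13, [742, 843, 834, 848], reappears at step 17: the system is in a cycle of period 4 from step 13 on.  Therefore the state at step 4362 equals the state at step 13 + ((4362 - 13) mod 4) = 14, which is [244, 145, 136, 150].

Derivation:
t=0: [684, 185, 977, 190]
t=1: [557, 658, 649, 663]
t=2: [320, 221, 212, 226]
t=3: [737, 838, 829, 843]
t=4: [419, 320, 511, 325]
t=5: [631, 532, 523, 537]
t=6: [691, 592, 583, 597]
t=7: [590, 691, 682, 696]
t=8: [485, 386, 377, 391]
t=9: [561, 662, 653, 667]
t=10: [340, 241, 232, 246]
t=11: [437, 338, 529, 343]
t=12: [321, 422, 413, 427]
t=13: [742, 843, 834, 848]
t=14: [244, 145, 136, 150]
t=15: [357, 458, 449, 463]
t=16: [321, 222, 213, 227]
t=17: [742, 843, 834, 848]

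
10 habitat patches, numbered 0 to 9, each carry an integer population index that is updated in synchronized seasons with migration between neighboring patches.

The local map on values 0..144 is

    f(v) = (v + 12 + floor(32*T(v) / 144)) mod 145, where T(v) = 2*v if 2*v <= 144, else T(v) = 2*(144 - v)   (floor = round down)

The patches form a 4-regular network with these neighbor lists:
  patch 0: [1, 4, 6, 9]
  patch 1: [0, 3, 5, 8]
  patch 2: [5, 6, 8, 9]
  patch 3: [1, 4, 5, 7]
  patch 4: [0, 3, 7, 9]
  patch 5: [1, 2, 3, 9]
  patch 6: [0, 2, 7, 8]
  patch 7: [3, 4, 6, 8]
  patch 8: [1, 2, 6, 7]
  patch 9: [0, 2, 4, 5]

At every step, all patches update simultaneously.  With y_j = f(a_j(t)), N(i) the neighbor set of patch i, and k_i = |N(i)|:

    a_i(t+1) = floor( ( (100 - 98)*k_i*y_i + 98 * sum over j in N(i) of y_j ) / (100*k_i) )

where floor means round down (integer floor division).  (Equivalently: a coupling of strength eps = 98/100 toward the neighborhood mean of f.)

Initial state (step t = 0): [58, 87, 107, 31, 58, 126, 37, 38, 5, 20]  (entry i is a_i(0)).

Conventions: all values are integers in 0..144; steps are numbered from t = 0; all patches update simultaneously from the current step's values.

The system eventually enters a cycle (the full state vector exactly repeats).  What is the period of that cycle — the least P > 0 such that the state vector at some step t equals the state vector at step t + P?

Simulating step by step:
t=0: [58, 87, 107, 31, 58, 126, 37, 38, 5, 20]
t=1: [81, 44, 33, 71, 64, 86, 78, 58, 95, 80]
t=2: [104, 120, 121, 99, 112, 92, 101, 115, 87, 102]
t=3: [135, 129, 129, 136, 133, 136, 134, 131, 138, 135]
t=4: [4, 6, 5, 3, 5, 4, 4, 5, 3, 4]
t=5: [18, 16, 16, 18, 17, 17, 17, 17, 18, 17]
t=6: [35, 37, 36, 35, 36, 36, 36, 36, 35, 36]
t=7: [64, 62, 63, 64, 63, 63, 63, 63, 64, 63]
t=8: [102, 103, 103, 102, 103, 102, 103, 103, 102, 103]
t=9: [132, 132, 132, 132, 132, 132, 132, 132, 132, 132]
t=10: [4, 4, 4, 4, 4, 4, 4, 4, 4, 4]
t=11: [17, 17, 17, 17, 17, 17, 17, 17, 17, 17]
t=12: [36, 36, 36, 36, 36, 36, 36, 36, 36, 36]
t=13: [64, 64, 64, 64, 64, 64, 64, 64, 64, 64]
t=14: [104, 104, 104, 104, 104, 104, 104, 104, 104, 104]
t=15: [133, 133, 133, 133, 133, 133, 133, 133, 133, 133]
t=16: [4, 4, 4, 4, 4, 4, 4, 4, 4, 4]

Answer: 6
Key observation: The state at step 10, [4, 4, 4, 4, 4, 4, 4, 4, 4, 4], reappears at step 16 — and no state repeats earlier — so the cycle the system enters has period 6.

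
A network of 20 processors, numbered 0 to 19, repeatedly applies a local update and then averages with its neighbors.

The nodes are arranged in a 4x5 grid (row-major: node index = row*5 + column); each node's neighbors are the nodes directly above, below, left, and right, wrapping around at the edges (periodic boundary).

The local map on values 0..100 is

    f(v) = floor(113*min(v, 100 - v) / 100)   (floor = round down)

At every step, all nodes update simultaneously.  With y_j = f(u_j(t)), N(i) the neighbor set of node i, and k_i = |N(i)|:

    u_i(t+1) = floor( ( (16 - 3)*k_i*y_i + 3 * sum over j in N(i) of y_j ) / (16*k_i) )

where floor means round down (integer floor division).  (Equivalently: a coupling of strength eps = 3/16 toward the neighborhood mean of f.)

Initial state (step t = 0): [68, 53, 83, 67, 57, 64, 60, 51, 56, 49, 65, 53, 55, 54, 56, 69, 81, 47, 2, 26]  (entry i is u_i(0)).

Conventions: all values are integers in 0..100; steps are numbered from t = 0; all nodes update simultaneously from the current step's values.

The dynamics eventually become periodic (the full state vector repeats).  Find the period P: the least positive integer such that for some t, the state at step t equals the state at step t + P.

Simulating step by step:
t=0: [68, 53, 83, 67, 57, 64, 60, 51, 56, 49, 65, 53, 55, 54, 56, 69, 81, 47, 2, 26]
t=1: [37, 48, 24, 35, 46, 40, 45, 52, 49, 53, 39, 50, 50, 48, 47, 34, 26, 47, 9, 29]
t=2: [42, 50, 31, 38, 49, 45, 50, 52, 54, 52, 44, 53, 55, 52, 51, 37, 32, 48, 16, 33]
t=3: [47, 53, 38, 41, 53, 50, 55, 52, 51, 53, 49, 52, 50, 52, 53, 41, 38, 50, 23, 37]
t=4: [52, 51, 43, 45, 52, 55, 50, 53, 54, 53, 54, 53, 55, 52, 52, 46, 43, 53, 29, 41]
t=5: [53, 54, 48, 49, 53, 50, 55, 52, 51, 52, 51, 52, 50, 52, 53, 50, 48, 51, 35, 46]
t=6: [53, 51, 53, 54, 53, 55, 50, 53, 54, 54, 54, 53, 55, 53, 53, 55, 54, 54, 41, 50]
t=7: [52, 54, 52, 50, 52, 50, 55, 52, 51, 51, 51, 52, 50, 52, 52, 50, 51, 50, 47, 54]
t=8: [54, 51, 54, 55, 54, 55, 50, 53, 54, 54, 55, 54, 55, 54, 53, 55, 54, 55, 53, 51]
t=9: [51, 54, 51, 50, 51, 50, 55, 52, 51, 51, 50, 51, 50, 51, 52, 50, 51, 50, 52, 54]
t=10: [54, 51, 54, 55, 54, 55, 50, 54, 55, 55, 55, 54, 55, 54, 54, 55, 54, 55, 54, 51]
t=11: [51, 54, 51, 50, 51, 50, 55, 51, 50, 50, 50, 51, 50, 50, 51, 50, 51, 50, 51, 54]
t=12: [54, 51, 54, 55, 54, 55, 50, 54, 55, 55, 55, 54, 55, 55, 54, 55, 54, 55, 54, 51]
t=13: [51, 54, 51, 50, 51, 50, 55, 51, 50, 50, 50, 51, 50, 50, 51, 50, 51, 50, 51, 54]

Answer: 2
Key observation: The state at step 11, [51, 54, 51, 50, 51, 50, 55, 51, 50, 50, 50, 51, 50, 50, 51, 50, 51, 50, 51, 54], reappears at step 13 — and no state repeats earlier — so the cycle the system enters has period 2.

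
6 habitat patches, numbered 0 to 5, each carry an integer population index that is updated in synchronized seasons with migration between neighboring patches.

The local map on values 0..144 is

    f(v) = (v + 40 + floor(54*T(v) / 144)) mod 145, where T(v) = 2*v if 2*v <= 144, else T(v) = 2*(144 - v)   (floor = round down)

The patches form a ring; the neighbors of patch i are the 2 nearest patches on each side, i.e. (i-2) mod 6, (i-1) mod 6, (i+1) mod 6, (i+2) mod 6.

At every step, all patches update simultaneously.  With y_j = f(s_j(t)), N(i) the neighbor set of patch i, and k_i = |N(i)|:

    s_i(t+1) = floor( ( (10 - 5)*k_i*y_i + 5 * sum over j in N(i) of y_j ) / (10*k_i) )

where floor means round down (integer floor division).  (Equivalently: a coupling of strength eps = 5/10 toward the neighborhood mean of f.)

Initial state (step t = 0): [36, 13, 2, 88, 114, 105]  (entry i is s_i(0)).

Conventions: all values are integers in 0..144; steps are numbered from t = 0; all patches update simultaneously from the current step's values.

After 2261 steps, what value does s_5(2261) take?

Answer: s_5(2261) = 23
Key observation: The state at step 7, [23, 23, 23, 23, 23, 23], reappears at step 9: the system is in a cycle of period 2 from step 7 on.  Therefore the state at step 2261 equals the state at step 7 + ((2261 - 7) mod 2) = 7, which is [23, 23, 23, 23, 23, 23].

Derivation:
t=0: [36, 13, 2, 88, 114, 105]
t=1: [72, 56, 49, 33, 40, 42]
t=2: [71, 113, 108, 109, 99, 102]
t=3: [24, 28, 28, 29, 26, 27]
t=4: [84, 88, 87, 88, 86, 86]
t=5: [24, 24, 24, 24, 24, 24]
t=6: [82, 82, 82, 82, 82, 82]
t=7: [23, 23, 23, 23, 23, 23]
t=8: [80, 80, 80, 80, 80, 80]
t=9: [23, 23, 23, 23, 23, 23]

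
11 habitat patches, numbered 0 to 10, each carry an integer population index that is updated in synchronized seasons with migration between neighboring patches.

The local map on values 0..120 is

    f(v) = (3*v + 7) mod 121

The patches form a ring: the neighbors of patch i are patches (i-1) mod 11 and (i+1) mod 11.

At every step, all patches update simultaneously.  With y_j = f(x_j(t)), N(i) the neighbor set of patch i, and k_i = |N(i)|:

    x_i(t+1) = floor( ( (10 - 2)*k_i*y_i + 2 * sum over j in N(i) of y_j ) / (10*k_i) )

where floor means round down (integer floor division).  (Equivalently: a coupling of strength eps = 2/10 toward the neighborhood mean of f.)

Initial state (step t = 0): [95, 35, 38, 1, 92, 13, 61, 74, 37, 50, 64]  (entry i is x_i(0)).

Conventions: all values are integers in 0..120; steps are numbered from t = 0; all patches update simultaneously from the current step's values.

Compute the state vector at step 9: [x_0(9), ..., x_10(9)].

Simulating step by step:
t=0: [95, 35, 38, 1, 92, 13, 61, 74, 37, 50, 64]
t=1: [59, 94, 12, 12, 38, 47, 70, 105, 108, 48, 71]
t=2: [65, 48, 43, 38, 7, 31, 87, 82, 82, 42, 88]
t=3: [70, 33, 15, 4, 32, 85, 31, 12, 11, 13, 32]
t=4: [97, 99, 54, 30, 86, 36, 86, 48, 40, 51, 96]
t=5: [56, 60, 54, 84, 39, 96, 32, 26, 11, 37, 51]
t=6: [53, 63, 46, 18, 9, 53, 96, 82, 52, 102, 48]
t=7: [46, 66, 32, 54, 37, 44, 48, 18, 41, 64, 35]
t=8: [38, 79, 95, 60, 101, 29, 31, 52, 21, 74, 99]
t=9: [6, 6, 46, 64, 70, 92, 93, 50, 71, 99, 60]

Answer: [6, 6, 46, 64, 70, 92, 93, 50, 71, 99, 60]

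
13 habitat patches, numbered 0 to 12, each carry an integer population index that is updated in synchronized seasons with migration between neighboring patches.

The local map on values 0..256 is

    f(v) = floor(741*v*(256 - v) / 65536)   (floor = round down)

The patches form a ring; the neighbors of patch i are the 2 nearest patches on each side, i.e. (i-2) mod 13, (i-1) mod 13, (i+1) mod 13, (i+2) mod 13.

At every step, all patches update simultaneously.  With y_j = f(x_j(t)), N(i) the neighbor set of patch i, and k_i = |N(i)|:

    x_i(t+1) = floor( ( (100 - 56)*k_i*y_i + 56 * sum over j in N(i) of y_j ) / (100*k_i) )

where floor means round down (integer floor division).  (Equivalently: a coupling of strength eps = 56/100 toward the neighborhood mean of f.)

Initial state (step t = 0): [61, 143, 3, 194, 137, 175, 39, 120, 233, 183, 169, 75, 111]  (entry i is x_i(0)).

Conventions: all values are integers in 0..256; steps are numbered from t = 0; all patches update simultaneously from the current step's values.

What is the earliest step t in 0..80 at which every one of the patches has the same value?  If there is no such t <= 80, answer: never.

Answer: 18
Key observation: Synchronization is absorbing here: once all patches are equal they stay equal, and step 18 is the first all-equal step.

Derivation:
t=0: [61, 143, 3, 194, 137, 175, 39, 120, 233, 183, 169, 75, 111]  (not all equal)
t=1: [132, 144, 92, 134, 136, 154, 124, 146, 109, 145, 149, 155, 168]  (not all equal)
t=2: [178, 178, 177, 180, 181, 180, 182, 181, 181, 180, 178, 177, 174]  (not all equal)
t=3: [157, 156, 156, 154, 153, 153, 152, 153, 153, 154, 156, 157, 158]  (not all equal)
t=4: [175, 175, 176, 177, 177, 177, 178, 177, 177, 176, 176, 175, 175]  (not all equal)
t=5: [159, 159, 159, 158, 157, 157, 157, 157, 158, 158, 159, 159, 159]  (not all equal)
t=6: [174, 174, 174, 174, 174, 175, 175, 175, 174, 174, 174, 174, 174]  (not all equal)
t=7: [161, 161, 161, 160, 160, 160, 160, 160, 160, 160, 161, 161, 161]  (not all equal)
t=8: [172, 172, 172, 172, 172, 173, 173, 173, 172, 172, 172, 172, 172]  (not all equal)
t=9: [163, 163, 163, 162, 162, 162, 162, 162, 162, 162, 163, 163, 163]  (not all equal)
t=10: [171, 171, 171, 171, 171, 172, 172, 172, 171, 171, 171, 171, 171]  (not all equal)
t=11: [164, 164, 164, 163, 163, 163, 163, 163, 163, 163, 164, 164, 164]  (not all equal)
t=12: [170, 170, 170, 170, 170, 171, 171, 171, 170, 170, 170, 170, 170]  (not all equal)
t=13: [165, 165, 165, 164, 164, 164, 164, 164, 164, 164, 165, 165, 165]  (not all equal)
t=14: [169, 169, 169, 169, 169, 170, 170, 170, 169, 169, 169, 169, 169]  (not all equal)
t=15: [166, 166, 166, 165, 165, 165, 165, 165, 165, 165, 166, 166, 166]  (not all equal)
t=16: [168, 168, 168, 168, 168, 169, 169, 169, 168, 168, 168, 168, 168]  (not all equal)
t=17: [167, 167, 167, 166, 166, 166, 166, 166, 166, 166, 167, 167, 167]  (not all equal)
t=18: [168, 168, 168, 168, 168, 168, 168, 168, 168, 168, 168, 168, 168]  (all equal)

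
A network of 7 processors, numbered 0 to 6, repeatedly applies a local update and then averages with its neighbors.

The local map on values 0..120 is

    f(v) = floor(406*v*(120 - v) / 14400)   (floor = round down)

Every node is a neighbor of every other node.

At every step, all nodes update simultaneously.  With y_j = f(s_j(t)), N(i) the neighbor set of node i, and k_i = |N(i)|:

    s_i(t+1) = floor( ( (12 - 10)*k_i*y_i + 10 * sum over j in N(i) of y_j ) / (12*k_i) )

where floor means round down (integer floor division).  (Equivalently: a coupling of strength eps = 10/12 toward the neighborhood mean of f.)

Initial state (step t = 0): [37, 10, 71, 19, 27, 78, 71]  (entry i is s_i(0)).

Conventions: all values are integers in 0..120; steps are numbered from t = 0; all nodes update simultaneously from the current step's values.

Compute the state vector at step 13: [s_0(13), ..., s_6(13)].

Simulating step by step:
t=0: [37, 10, 71, 19, 27, 78, 71]
t=1: [75, 74, 76, 74, 75, 76, 76]
t=2: [94, 94, 94, 94, 94, 94, 94]
t=3: [68, 68, 68, 68, 68, 68, 68]
t=4: [99, 99, 99, 99, 99, 99, 99]
t=5: [58, 58, 58, 58, 58, 58, 58]
t=6: [101, 101, 101, 101, 101, 101, 101]
t=7: [54, 54, 54, 54, 54, 54, 54]
t=8: [100, 100, 100, 100, 100, 100, 100]
t=9: [56, 56, 56, 56, 56, 56, 56]
t=10: [101, 101, 101, 101, 101, 101, 101]
t=11: [54, 54, 54, 54, 54, 54, 54]
t=12: [100, 100, 100, 100, 100, 100, 100]
t=13: [56, 56, 56, 56, 56, 56, 56]

Answer: [56, 56, 56, 56, 56, 56, 56]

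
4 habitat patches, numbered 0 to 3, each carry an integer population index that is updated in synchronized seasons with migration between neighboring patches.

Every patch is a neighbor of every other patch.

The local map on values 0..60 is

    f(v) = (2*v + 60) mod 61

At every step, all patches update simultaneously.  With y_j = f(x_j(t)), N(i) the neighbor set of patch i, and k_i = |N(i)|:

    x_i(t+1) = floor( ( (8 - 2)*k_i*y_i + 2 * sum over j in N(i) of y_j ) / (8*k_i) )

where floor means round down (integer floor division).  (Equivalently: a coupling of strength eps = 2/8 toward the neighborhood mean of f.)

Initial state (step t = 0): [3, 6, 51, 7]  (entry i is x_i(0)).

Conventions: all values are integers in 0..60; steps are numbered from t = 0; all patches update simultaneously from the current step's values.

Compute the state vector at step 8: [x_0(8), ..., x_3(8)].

Answer: [22, 46, 49, 33]

Derivation:
t=0: [3, 6, 51, 7]
t=1: [9, 13, 32, 14]
t=2: [17, 22, 7, 23]
t=3: [33, 39, 19, 41]
t=4: [9, 17, 31, 19]
t=5: [18, 29, 7, 31]
t=6: [32, 46, 17, 8]
t=7: [8, 26, 28, 16]
t=8: [22, 46, 49, 33]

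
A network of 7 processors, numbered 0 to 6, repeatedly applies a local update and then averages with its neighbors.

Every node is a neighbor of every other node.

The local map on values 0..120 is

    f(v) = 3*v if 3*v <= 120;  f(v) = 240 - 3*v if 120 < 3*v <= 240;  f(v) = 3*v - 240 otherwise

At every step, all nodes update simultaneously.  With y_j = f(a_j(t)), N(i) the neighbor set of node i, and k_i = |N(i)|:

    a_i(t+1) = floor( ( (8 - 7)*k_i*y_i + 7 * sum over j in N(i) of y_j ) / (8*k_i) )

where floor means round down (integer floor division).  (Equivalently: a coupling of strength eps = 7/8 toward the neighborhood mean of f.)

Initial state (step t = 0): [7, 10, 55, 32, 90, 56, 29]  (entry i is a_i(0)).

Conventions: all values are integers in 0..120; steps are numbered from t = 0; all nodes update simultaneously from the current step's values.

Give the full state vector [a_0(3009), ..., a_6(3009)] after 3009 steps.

Simulating step by step:
t=0: [7, 10, 55, 32, 90, 56, 29]
t=1: [59, 59, 58, 57, 59, 58, 58]
t=2: [65, 65, 65, 65, 65, 65, 65]
t=3: [45, 45, 45, 45, 45, 45, 45]
t=4: [105, 105, 105, 105, 105, 105, 105]
t=5: [75, 75, 75, 75, 75, 75, 75]
t=6: [15, 15, 15, 15, 15, 15, 15]
t=7: [45, 45, 45, 45, 45, 45, 45]

Answer: [75, 75, 75, 75, 75, 75, 75]
Key observation: The state at step 3, [45, 45, 45, 45, 45, 45, 45], reappears at step 7: the system is in a cycle of period 4 from step 3 on.  Therefore the state at step 3009 equals the state at step 3 + ((3009 - 3) mod 4) = 5, which is [75, 75, 75, 75, 75, 75, 75].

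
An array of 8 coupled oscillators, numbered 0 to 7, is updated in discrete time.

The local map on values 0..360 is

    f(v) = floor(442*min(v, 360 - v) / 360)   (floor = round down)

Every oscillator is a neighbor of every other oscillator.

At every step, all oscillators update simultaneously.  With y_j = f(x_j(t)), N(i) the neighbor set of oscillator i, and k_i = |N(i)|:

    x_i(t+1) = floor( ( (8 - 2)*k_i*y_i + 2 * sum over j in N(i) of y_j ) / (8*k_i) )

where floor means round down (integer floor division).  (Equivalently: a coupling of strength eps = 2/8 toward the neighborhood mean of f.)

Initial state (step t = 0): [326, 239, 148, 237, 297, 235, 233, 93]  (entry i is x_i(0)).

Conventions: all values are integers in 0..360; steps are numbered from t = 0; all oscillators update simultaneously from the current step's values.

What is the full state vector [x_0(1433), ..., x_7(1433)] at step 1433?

Simulating step by step:
t=0: [326, 239, 148, 237, 297, 235, 233, 93]
t=1: [65, 142, 165, 144, 91, 145, 147, 117]
t=2: [100, 168, 188, 170, 123, 171, 172, 146]
t=3: [140, 200, 204, 202, 161, 202, 204, 181]
t=4: [177, 195, 191, 193, 196, 193, 191, 211]
t=5: [213, 202, 205, 204, 201, 204, 205, 188]
t=6: [183, 192, 190, 191, 194, 191, 190, 205]
t=7: [213, 205, 207, 206, 203, 206, 207, 194]
t=8: [182, 189, 187, 189, 191, 189, 187, 199]
t=9: [215, 209, 211, 209, 207, 209, 211, 200]
t=10: [180, 185, 182, 185, 186, 185, 182, 192]
t=11: [219, 214, 217, 214, 213, 214, 217, 208]
t=12: [174, 178, 175, 178, 179, 178, 175, 183]
t=13: [213, 217, 214, 217, 218, 217, 214, 216]
t=14: [179, 175, 178, 175, 174, 175, 178, 176]
t=15: [218, 214, 217, 214, 213, 214, 217, 215]
t=16: [174, 178, 175, 178, 179, 178, 175, 177]
t=17: [213, 217, 214, 217, 218, 217, 214, 216]

Answer: [213, 217, 214, 217, 218, 217, 214, 216]
Key observation: The state at step 13, [213, 217, 214, 217, 218, 217, 214, 216], reappears at step 17: the system is in a cycle of period 4 from step 13 on.  Therefore the state at step 1433 equals the state at step 13 + ((1433 - 13) mod 4) = 13, which is [213, 217, 214, 217, 218, 217, 214, 216].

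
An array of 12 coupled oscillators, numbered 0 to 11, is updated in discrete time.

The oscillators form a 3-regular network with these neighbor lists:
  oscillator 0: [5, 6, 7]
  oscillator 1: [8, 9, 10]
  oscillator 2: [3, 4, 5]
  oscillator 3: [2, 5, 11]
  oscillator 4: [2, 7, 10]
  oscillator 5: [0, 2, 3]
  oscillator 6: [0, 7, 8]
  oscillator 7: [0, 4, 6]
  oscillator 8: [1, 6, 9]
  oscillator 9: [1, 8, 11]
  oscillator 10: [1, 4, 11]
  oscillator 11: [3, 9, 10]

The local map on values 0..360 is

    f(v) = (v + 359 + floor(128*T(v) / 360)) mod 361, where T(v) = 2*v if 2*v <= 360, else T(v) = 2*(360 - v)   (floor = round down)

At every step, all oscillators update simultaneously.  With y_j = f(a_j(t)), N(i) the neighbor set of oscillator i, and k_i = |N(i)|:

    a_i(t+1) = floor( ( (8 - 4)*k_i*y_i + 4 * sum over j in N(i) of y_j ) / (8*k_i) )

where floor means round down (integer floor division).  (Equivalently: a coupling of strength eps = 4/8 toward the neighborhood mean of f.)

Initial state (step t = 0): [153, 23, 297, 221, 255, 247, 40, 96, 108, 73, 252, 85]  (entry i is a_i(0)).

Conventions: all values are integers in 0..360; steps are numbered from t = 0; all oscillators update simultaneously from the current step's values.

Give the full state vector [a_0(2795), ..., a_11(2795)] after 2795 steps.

Simulating step by step:
t=0: [153, 23, 297, 221, 255, 247, 40, 96, 108, 73, 252, 85]
t=1: [221, 123, 331, 293, 301, 315, 133, 189, 128, 121, 247, 199]
t=2: [304, 228, 345, 336, 333, 339, 252, 301, 214, 225, 305, 300]
t=3: [340, 322, 351, 349, 347, 349, 329, 339, 318, 321, 339, 338]
t=4: [351, 347, 354, 353, 353, 353, 349, 351, 346, 346, 350, 350]
t=5: [354, 353, 355, 355, 355, 355, 354, 354, 353, 353, 354, 354]
t=6: [356, 355, 356, 356, 356, 356, 355, 356, 355, 355, 355, 355]
t=7: [356, 356, 356, 356, 356, 356, 356, 356, 356, 356, 356, 356]
t=8: [356, 356, 356, 356, 356, 356, 356, 356, 356, 356, 356, 356]

Answer: [356, 356, 356, 356, 356, 356, 356, 356, 356, 356, 356, 356]
Key observation: The state at step 7, [356, 356, 356, 356, 356, 356, 356, 356, 356, 356, 356, 356], reappears at step 8: the system is in a cycle of period 1 from step 7 on.  Therefore the state at step 2795 equals the state at step 7 + ((2795 - 7) mod 1) = 7, which is [356, 356, 356, 356, 356, 356, 356, 356, 356, 356, 356, 356].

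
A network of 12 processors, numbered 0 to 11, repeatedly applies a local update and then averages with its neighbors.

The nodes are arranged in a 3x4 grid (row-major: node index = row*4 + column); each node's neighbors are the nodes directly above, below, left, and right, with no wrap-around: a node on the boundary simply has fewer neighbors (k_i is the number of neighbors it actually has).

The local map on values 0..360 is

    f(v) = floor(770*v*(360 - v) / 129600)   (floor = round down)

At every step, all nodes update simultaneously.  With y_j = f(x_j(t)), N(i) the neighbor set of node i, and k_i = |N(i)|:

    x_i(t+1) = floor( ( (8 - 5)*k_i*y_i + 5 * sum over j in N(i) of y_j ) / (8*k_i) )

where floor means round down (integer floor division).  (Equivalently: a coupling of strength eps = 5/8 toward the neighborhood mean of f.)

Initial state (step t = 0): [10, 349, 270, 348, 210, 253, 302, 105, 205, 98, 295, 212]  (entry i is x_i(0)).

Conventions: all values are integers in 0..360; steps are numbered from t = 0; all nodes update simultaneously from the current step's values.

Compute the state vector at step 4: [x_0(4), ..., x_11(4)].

Simulating step by step:
t=0: [10, 349, 270, 348, 210, 253, 302, 105, 205, 98, 295, 212]
t=1: [72, 75, 85, 103, 146, 132, 129, 125, 176, 153, 134, 154]
t=2: [143, 138, 147, 156, 172, 172, 170, 174, 188, 184, 182, 180]
t=3: [185, 185, 186, 189, 190, 190, 190, 191, 192, 192, 191, 192]
t=4: [191, 191, 191, 191, 191, 191, 191, 191, 191, 191, 191, 191]

Answer: [191, 191, 191, 191, 191, 191, 191, 191, 191, 191, 191, 191]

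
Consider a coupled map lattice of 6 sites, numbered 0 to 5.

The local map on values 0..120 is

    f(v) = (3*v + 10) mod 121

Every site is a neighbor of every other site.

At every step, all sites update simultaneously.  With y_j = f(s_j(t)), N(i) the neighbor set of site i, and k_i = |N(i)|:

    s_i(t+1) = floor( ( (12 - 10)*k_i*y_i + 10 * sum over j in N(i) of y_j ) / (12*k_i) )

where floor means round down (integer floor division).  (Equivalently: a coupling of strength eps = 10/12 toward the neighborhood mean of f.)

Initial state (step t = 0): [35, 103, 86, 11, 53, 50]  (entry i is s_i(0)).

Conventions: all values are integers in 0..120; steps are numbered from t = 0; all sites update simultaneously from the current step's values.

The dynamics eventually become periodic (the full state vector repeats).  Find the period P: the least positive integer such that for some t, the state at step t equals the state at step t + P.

Answer: 5
Key observation: The state at step 1, [58, 58, 58, 58, 58, 58], reappears at step 6 — and no state repeats earlier — so the cycle the system enters has period 5.

Derivation:
t=0: [35, 103, 86, 11, 53, 50]
t=1: [58, 58, 58, 58, 58, 58]
t=2: [63, 63, 63, 63, 63, 63]
t=3: [78, 78, 78, 78, 78, 78]
t=4: [2, 2, 2, 2, 2, 2]
t=5: [16, 16, 16, 16, 16, 16]
t=6: [58, 58, 58, 58, 58, 58]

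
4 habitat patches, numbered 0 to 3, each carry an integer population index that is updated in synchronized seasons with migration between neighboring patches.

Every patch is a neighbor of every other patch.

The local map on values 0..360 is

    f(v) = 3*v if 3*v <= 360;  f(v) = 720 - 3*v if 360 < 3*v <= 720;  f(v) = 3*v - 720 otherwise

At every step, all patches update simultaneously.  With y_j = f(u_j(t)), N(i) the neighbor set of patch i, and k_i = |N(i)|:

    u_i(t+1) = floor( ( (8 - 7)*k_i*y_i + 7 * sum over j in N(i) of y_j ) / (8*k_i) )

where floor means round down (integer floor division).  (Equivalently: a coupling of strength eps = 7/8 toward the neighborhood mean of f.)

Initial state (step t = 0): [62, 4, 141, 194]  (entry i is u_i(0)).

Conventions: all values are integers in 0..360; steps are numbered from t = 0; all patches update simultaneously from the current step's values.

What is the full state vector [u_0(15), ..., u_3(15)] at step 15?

Simulating step by step:
t=0: [62, 4, 141, 194]
t=1: [153, 182, 135, 161]
t=2: [244, 258, 235, 248]
t=3: [28, 21, 28, 26]
t=4: [76, 79, 76, 77]
t=5: [231, 230, 231, 231]
t=6: [27, 27, 27, 27]
t=7: [81, 81, 81, 81]
t=8: [243, 243, 243, 243]
t=9: [9, 9, 9, 9]
t=10: [27, 27, 27, 27]
t=11: [81, 81, 81, 81]
t=12: [243, 243, 243, 243]
t=13: [9, 9, 9, 9]
t=14: [27, 27, 27, 27]
t=15: [81, 81, 81, 81]

Answer: [81, 81, 81, 81]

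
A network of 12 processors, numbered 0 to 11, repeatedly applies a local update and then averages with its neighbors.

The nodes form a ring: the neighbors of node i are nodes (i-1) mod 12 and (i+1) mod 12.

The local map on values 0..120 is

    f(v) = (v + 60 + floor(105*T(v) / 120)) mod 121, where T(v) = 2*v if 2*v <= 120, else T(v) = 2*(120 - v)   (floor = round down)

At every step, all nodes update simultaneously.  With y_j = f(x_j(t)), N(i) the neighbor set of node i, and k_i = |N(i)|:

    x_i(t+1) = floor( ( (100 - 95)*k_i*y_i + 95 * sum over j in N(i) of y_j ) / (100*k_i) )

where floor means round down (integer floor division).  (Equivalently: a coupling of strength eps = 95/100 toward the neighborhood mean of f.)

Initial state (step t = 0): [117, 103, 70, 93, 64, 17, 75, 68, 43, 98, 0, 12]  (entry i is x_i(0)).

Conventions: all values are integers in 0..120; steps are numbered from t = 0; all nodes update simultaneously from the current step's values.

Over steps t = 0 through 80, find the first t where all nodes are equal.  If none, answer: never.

Simulating step by step:
t=0: [117, 103, 70, 93, 64, 17, 75, 68, 43, 98, 0, 12]  (not all equal)
t=1: [80, 78, 76, 97, 92, 96, 101, 75, 85, 59, 82, 62]  (not all equal)
t=2: [95, 90, 83, 85, 76, 76, 83, 79, 95, 86, 100, 88]  (not all equal)
t=3: [81, 81, 83, 88, 88, 89, 90, 81, 86, 75, 83, 75]  (not all equal)
t=4: [89, 87, 85, 84, 82, 82, 84, 82, 89, 85, 91, 87]  (not all equal)
t=5: [82, 83, 84, 86, 86, 86, 86, 84, 85, 81, 83, 81]  (not all equal)
t=6: [87, 86, 85, 84, 84, 84, 84, 84, 86, 85, 87, 86]  (not all equal)
t=7: [83, 84, 85, 85, 86, 86, 86, 85, 85, 83, 84, 83]  (not all equal)
t=8: [86, 85, 85, 84, 84, 84, 84, 84, 85, 85, 86, 86]  (not all equal)
t=9: [84, 84, 85, 85, 86, 86, 86, 85, 85, 84, 84, 84]  (not all equal)
t=10: [86, 85, 85, 84, 84, 84, 84, 84, 85, 85, 86, 86]  (not all equal)

Answer: never
Key observation: The state at step 8 reappears at step 10 — the system is in a cycle of period 2 from step 8 on.  No step 0..10 is synchronized, and the cycle repeats forever, so no step up to 80 (or ever) has all nodes equal.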